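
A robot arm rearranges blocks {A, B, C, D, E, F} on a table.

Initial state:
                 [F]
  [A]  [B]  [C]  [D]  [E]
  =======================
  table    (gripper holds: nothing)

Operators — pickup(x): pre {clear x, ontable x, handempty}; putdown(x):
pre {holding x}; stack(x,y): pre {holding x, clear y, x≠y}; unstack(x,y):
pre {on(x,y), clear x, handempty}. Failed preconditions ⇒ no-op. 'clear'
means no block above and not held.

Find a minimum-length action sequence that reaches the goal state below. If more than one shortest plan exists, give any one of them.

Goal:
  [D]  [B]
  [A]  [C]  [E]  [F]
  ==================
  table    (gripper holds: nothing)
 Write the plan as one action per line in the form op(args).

pickup(B)
stack(B, C)
unstack(F, D)
putdown(F)
pickup(D)
stack(D, A)

step 1 (pickup(B)): towers=[A; C; D/F; E] holding=B
step 2 (stack(B, C)): towers=[A; C/B; D/F; E] holding=-
step 3 (unstack(F, D)): towers=[A; C/B; D; E] holding=F
step 4 (putdown(F)): towers=[A; C/B; D; E; F] holding=-
step 5 (pickup(D)): towers=[A; C/B; E; F] holding=D
step 6 (stack(D, A)): towers=[A/D; C/B; E; F] holding=-
goal check: towers=[A/D; C/B; E; F] holding=- — reached (length 6, optimal by BFS)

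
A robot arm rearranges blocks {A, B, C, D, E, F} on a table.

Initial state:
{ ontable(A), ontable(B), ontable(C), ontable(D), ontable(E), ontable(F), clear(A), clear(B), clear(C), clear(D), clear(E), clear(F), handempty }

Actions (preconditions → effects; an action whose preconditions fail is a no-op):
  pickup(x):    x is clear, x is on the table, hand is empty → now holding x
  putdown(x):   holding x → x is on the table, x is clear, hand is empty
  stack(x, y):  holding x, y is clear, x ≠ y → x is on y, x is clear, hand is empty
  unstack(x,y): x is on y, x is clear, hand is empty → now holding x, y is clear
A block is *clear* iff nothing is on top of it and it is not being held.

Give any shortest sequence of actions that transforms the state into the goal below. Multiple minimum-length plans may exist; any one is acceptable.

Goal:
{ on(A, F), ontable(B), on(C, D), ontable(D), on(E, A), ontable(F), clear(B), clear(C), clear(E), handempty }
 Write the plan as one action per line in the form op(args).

pickup(A)
stack(A, F)
pickup(E)
stack(E, A)
pickup(C)
stack(C, D)

step 1 (pickup(A)): towers=[B; C; D; E; F] holding=A
step 2 (stack(A, F)): towers=[B; C; D; E; F/A] holding=-
step 3 (pickup(E)): towers=[B; C; D; F/A] holding=E
step 4 (stack(E, A)): towers=[B; C; D; F/A/E] holding=-
step 5 (pickup(C)): towers=[B; D; F/A/E] holding=C
step 6 (stack(C, D)): towers=[B; D/C; F/A/E] holding=-
goal check: towers=[B; D/C; F/A/E] holding=- — reached (length 6, optimal by BFS)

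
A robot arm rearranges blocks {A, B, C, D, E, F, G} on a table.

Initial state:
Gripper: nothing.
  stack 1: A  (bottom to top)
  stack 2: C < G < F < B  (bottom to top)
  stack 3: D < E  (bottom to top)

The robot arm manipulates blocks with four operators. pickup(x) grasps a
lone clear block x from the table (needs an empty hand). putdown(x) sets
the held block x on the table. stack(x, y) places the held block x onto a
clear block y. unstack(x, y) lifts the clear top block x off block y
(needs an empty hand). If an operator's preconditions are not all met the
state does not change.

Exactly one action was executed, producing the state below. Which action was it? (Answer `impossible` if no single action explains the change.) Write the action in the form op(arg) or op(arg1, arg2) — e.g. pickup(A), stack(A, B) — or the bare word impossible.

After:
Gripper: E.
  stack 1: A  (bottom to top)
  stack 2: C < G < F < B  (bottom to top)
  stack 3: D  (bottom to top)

target: towers=[A; C/G/F/B; D] holding=E
     unstack(B, F) → towers=[A; C/G/F; D/E] holding=B
         pickup(A) → towers=[C/G/F/B; D/E] holding=A
     unstack(E, D) → towers=[A; C/G/F/B; D] holding=E  ← match

unstack(E, D)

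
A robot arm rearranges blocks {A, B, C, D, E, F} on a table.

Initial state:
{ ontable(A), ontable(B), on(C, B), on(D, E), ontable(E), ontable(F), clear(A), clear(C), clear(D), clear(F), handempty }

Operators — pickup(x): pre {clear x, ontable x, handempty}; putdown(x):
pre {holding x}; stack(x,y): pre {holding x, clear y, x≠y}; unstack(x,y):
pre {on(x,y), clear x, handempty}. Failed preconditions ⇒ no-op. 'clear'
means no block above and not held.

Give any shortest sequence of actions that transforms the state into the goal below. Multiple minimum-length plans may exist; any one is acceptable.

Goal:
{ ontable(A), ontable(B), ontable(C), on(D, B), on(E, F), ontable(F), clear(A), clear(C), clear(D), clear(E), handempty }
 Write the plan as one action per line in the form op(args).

unstack(C, B)
putdown(C)
unstack(D, E)
stack(D, B)
pickup(E)
stack(E, F)

step 1 (unstack(C, B)): towers=[A; B; E/D; F] holding=C
step 2 (putdown(C)): towers=[A; B; C; E/D; F] holding=-
step 3 (unstack(D, E)): towers=[A; B; C; E; F] holding=D
step 4 (stack(D, B)): towers=[A; B/D; C; E; F] holding=-
step 5 (pickup(E)): towers=[A; B/D; C; F] holding=E
step 6 (stack(E, F)): towers=[A; B/D; C; F/E] holding=-
goal check: towers=[A; B/D; C; F/E] holding=- — reached (length 6, optimal by BFS)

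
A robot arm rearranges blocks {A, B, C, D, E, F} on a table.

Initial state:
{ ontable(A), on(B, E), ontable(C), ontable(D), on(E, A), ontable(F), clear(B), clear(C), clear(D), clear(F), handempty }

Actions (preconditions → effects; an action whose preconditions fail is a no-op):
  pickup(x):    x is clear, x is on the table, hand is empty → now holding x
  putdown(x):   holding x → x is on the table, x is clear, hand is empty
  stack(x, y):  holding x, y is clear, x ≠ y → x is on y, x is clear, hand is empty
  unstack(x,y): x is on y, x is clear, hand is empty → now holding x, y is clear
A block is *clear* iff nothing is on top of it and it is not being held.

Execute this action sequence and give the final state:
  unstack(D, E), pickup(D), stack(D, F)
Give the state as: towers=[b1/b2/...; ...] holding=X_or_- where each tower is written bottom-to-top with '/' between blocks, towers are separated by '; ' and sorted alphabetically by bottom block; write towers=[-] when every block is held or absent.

step 1 (unstack(D, E)) [no-op]: towers=[A/E/B; C; D; F] holding=-
step 2 (pickup(D)): towers=[A/E/B; C; F] holding=D
step 3 (stack(D, F)): towers=[A/E/B; C; F/D] holding=-

towers=[A/E/B; C; F/D] holding=-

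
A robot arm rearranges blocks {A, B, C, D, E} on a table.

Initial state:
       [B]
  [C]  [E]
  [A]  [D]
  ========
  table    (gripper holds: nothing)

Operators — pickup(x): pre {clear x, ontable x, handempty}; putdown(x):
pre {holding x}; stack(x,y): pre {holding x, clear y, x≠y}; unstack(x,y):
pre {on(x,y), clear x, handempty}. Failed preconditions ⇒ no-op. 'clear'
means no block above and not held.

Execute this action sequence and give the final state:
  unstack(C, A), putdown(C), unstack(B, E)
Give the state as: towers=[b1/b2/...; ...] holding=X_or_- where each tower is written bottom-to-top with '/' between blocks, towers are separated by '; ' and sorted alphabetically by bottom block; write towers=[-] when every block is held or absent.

step 1 (unstack(C, A)): towers=[A; D/E/B] holding=C
step 2 (putdown(C)): towers=[A; C; D/E/B] holding=-
step 3 (unstack(B, E)): towers=[A; C; D/E] holding=B

towers=[A; C; D/E] holding=B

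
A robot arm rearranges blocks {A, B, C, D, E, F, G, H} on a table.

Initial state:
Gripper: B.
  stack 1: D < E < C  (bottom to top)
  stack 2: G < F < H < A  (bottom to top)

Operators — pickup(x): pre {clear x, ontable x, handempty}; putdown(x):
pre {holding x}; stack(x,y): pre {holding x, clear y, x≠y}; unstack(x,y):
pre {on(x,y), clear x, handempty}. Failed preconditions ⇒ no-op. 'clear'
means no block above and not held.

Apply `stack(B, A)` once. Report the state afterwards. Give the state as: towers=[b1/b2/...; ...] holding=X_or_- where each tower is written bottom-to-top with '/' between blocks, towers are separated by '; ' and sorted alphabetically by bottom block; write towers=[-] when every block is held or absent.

towers=[D/E/C; G/F/H/A/B] holding=-

before: towers=[D/E/C; G/F/H/A] holding=B
pre[stack(B, A)]: holding(B) ok, clear(A) ok, B≠A ok
all met → apply stack(B, A)
after:  towers=[D/E/C; G/F/H/A/B] holding=-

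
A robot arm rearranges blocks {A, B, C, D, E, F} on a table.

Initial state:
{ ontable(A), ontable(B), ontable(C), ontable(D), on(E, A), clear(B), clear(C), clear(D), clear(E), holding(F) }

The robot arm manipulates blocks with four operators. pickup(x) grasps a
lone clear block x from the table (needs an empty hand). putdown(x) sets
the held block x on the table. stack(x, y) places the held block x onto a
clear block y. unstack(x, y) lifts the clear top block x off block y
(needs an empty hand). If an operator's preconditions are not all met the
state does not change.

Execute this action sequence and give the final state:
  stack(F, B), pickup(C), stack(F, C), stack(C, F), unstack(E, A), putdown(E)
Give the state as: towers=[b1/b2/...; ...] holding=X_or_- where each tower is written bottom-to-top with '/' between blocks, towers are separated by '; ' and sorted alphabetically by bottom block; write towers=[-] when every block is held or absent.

step 1 (stack(F, B)): towers=[A/E; B/F; C; D] holding=-
step 2 (pickup(C)): towers=[A/E; B/F; D] holding=C
step 3 (stack(F, C)) [no-op]: towers=[A/E; B/F; D] holding=C
step 4 (stack(C, F)): towers=[A/E; B/F/C; D] holding=-
step 5 (unstack(E, A)): towers=[A; B/F/C; D] holding=E
step 6 (putdown(E)): towers=[A; B/F/C; D; E] holding=-

towers=[A; B/F/C; D; E] holding=-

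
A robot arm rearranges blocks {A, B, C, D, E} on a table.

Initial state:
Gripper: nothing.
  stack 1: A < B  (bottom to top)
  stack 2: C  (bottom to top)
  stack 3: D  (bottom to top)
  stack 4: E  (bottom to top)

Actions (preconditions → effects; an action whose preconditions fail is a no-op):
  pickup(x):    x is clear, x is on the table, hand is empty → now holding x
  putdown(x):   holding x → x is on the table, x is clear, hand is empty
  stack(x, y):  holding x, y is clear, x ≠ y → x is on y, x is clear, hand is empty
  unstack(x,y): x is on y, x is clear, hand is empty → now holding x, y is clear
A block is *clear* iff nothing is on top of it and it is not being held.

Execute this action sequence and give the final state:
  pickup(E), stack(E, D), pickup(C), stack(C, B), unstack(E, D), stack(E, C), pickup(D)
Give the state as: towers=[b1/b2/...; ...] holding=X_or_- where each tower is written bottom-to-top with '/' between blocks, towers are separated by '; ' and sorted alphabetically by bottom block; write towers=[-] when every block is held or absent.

step 1 (pickup(E)): towers=[A/B; C; D] holding=E
step 2 (stack(E, D)): towers=[A/B; C; D/E] holding=-
step 3 (pickup(C)): towers=[A/B; D/E] holding=C
step 4 (stack(C, B)): towers=[A/B/C; D/E] holding=-
step 5 (unstack(E, D)): towers=[A/B/C; D] holding=E
step 6 (stack(E, C)): towers=[A/B/C/E; D] holding=-
step 7 (pickup(D)): towers=[A/B/C/E] holding=D

towers=[A/B/C/E] holding=D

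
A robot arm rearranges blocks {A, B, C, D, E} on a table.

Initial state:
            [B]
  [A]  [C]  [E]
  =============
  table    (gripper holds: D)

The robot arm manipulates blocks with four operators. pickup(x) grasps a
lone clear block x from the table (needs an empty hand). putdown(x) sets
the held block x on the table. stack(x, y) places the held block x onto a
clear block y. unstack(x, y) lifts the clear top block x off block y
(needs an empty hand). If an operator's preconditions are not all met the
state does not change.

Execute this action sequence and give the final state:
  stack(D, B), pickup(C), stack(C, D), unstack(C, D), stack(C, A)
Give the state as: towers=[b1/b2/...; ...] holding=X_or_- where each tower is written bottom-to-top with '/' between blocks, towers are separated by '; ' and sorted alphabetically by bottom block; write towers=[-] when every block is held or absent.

towers=[A/C; E/B/D] holding=-

step 1 (stack(D, B)): towers=[A; C; E/B/D] holding=-
step 2 (pickup(C)): towers=[A; E/B/D] holding=C
step 3 (stack(C, D)): towers=[A; E/B/D/C] holding=-
step 4 (unstack(C, D)): towers=[A; E/B/D] holding=C
step 5 (stack(C, A)): towers=[A/C; E/B/D] holding=-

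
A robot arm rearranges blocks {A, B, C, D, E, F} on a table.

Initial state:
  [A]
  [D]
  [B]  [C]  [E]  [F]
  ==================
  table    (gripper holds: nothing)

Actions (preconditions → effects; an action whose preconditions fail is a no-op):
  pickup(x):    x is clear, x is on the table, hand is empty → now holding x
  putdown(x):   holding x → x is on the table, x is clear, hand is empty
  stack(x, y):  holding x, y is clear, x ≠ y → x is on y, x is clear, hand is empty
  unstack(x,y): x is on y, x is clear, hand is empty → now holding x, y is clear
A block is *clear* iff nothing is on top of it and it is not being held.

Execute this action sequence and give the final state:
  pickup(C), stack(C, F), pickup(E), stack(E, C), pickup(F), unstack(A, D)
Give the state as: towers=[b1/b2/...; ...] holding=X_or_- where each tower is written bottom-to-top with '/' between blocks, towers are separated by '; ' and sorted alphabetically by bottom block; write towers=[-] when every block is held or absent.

towers=[B/D; F/C/E] holding=A

step 1 (pickup(C)): towers=[B/D/A; E; F] holding=C
step 2 (stack(C, F)): towers=[B/D/A; E; F/C] holding=-
step 3 (pickup(E)): towers=[B/D/A; F/C] holding=E
step 4 (stack(E, C)): towers=[B/D/A; F/C/E] holding=-
step 5 (pickup(F)) [no-op]: towers=[B/D/A; F/C/E] holding=-
step 6 (unstack(A, D)): towers=[B/D; F/C/E] holding=A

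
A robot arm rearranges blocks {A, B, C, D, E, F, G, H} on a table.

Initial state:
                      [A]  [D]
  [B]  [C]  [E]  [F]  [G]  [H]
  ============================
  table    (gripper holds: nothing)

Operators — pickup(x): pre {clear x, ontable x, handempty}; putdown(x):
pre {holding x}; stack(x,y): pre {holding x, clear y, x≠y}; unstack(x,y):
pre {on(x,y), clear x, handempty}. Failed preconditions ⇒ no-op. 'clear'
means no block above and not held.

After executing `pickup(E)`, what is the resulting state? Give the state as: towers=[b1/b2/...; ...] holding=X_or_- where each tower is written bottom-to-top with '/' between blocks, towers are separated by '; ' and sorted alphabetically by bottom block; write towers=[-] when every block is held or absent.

before: towers=[B; C; E; F; G/A; H/D] holding=-
pre[pickup(E)]: clear(E) ✓, ontable(E) ✓, handempty ✓
all met → apply pickup(E)
after:  towers=[B; C; F; G/A; H/D] holding=E

towers=[B; C; F; G/A; H/D] holding=E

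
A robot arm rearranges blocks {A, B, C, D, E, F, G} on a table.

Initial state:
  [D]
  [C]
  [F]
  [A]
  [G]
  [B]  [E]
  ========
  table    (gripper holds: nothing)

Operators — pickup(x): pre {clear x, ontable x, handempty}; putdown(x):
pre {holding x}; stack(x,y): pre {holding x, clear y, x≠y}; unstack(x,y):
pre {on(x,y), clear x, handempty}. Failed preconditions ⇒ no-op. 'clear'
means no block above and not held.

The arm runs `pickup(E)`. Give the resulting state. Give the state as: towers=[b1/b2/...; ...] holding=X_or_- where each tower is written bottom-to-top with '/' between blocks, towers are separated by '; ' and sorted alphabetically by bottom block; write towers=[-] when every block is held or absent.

towers=[B/G/A/F/C/D] holding=E

before: towers=[B/G/A/F/C/D; E] holding=-
pre[pickup(E)]: clear(E) yes, ontable(E) yes, handempty yes
all met → apply pickup(E)
after:  towers=[B/G/A/F/C/D] holding=E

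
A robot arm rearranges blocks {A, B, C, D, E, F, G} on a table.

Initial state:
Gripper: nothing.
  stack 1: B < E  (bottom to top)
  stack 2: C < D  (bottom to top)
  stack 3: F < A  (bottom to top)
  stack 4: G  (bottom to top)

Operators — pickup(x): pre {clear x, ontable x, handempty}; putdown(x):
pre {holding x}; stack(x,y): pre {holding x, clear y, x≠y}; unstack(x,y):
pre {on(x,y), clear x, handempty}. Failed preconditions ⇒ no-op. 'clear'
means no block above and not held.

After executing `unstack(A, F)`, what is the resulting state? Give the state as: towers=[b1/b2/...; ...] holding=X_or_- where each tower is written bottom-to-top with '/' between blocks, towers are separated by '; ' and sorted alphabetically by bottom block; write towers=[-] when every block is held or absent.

towers=[B/E; C/D; F; G] holding=A

before: towers=[B/E; C/D; F/A; G] holding=-
pre[unstack(A, F)]: on(A,F) ok, clear(A) ok, handempty ok
all met → apply unstack(A, F)
after:  towers=[B/E; C/D; F; G] holding=A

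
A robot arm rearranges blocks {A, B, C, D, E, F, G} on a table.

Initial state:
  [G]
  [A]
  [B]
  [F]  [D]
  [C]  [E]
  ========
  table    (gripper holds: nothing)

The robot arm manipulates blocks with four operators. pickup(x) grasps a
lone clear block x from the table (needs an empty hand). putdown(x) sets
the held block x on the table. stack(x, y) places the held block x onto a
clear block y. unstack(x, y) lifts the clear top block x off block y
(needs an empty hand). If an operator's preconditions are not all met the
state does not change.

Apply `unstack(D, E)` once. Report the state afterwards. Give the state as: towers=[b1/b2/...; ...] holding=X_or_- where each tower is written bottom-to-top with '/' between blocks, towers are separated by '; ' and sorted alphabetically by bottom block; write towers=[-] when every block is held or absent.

towers=[C/F/B/A/G; E] holding=D

before: towers=[C/F/B/A/G; E/D] holding=-
pre[unstack(D, E)]: on(D,E) ✓, clear(D) ✓, handempty ✓
all met → apply unstack(D, E)
after:  towers=[C/F/B/A/G; E] holding=D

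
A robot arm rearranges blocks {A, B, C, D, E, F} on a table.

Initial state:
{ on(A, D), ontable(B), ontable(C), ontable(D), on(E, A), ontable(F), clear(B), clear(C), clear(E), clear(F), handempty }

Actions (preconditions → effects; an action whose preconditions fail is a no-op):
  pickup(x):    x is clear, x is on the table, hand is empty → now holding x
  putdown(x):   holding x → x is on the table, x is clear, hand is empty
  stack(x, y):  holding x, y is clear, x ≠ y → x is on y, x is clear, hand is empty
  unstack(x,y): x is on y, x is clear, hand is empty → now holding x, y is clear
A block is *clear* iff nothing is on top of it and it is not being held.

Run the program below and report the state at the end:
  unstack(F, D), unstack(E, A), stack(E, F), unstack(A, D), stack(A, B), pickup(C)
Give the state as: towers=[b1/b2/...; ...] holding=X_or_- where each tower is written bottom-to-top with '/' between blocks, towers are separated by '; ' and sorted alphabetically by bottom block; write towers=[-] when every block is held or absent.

towers=[B/A; D; F/E] holding=C

step 1 (unstack(F, D)) [no-op]: towers=[B; C; D/A/E; F] holding=-
step 2 (unstack(E, A)): towers=[B; C; D/A; F] holding=E
step 3 (stack(E, F)): towers=[B; C; D/A; F/E] holding=-
step 4 (unstack(A, D)): towers=[B; C; D; F/E] holding=A
step 5 (stack(A, B)): towers=[B/A; C; D; F/E] holding=-
step 6 (pickup(C)): towers=[B/A; D; F/E] holding=C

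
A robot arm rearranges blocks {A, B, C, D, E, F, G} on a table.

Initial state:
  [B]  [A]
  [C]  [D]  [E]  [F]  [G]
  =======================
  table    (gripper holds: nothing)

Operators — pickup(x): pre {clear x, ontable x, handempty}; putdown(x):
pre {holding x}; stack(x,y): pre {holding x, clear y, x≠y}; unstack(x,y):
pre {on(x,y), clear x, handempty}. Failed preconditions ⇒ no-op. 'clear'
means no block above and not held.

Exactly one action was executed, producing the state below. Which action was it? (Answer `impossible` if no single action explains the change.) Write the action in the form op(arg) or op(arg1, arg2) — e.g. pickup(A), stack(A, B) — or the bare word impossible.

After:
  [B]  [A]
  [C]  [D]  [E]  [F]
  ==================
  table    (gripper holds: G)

pickup(G)

target: towers=[C/B; D/A; E; F] holding=G
     unstack(B, C) → towers=[C; D/A; E; F; G] holding=B
         pickup(F) → towers=[C/B; D/A; E; G] holding=F
         pickup(G) → towers=[C/B; D/A; E; F] holding=G  ← match
     unstack(A, D) → towers=[C/B; D; E; F; G] holding=A
         pickup(E) → towers=[C/B; D/A; F; G] holding=E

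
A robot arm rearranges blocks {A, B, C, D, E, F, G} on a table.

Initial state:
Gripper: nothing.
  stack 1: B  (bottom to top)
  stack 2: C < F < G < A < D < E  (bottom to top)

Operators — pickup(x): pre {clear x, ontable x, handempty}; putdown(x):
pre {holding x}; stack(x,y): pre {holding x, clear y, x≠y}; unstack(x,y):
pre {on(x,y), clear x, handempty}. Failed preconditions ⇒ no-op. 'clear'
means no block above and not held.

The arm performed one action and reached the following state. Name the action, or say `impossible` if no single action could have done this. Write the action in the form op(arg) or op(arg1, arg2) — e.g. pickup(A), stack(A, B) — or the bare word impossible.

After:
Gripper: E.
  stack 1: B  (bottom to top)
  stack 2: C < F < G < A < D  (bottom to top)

unstack(E, D)

target: towers=[B; C/F/G/A/D] holding=E
         pickup(B) → towers=[C/F/G/A/D/E] holding=B
     unstack(E, D) → towers=[B; C/F/G/A/D] holding=E  ← match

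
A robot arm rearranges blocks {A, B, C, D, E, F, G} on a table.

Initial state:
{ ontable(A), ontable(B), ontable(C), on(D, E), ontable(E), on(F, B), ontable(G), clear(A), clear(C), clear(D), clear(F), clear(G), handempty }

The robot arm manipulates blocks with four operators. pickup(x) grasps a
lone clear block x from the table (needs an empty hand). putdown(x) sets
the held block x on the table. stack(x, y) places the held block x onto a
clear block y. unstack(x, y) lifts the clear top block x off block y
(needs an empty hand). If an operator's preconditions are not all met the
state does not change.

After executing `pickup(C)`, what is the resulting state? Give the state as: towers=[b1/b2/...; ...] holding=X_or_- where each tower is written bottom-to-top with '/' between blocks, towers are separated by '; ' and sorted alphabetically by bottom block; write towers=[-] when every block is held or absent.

towers=[A; B/F; E/D; G] holding=C

before: towers=[A; B/F; C; E/D; G] holding=-
pre[pickup(C)]: clear(C) ok, ontable(C) ok, handempty ok
all met → apply pickup(C)
after:  towers=[A; B/F; E/D; G] holding=C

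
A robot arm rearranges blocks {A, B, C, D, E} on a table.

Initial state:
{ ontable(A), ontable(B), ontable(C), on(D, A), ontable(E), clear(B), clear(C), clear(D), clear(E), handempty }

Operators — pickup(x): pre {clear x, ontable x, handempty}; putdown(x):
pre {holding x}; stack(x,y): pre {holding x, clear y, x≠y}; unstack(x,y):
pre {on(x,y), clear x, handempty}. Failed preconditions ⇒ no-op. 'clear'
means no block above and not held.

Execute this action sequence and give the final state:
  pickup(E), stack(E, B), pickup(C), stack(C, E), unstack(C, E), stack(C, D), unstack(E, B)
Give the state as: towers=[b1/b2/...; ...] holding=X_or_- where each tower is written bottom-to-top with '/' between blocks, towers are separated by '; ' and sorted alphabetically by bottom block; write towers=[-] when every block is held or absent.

step 1 (pickup(E)): towers=[A/D; B; C] holding=E
step 2 (stack(E, B)): towers=[A/D; B/E; C] holding=-
step 3 (pickup(C)): towers=[A/D; B/E] holding=C
step 4 (stack(C, E)): towers=[A/D; B/E/C] holding=-
step 5 (unstack(C, E)): towers=[A/D; B/E] holding=C
step 6 (stack(C, D)): towers=[A/D/C; B/E] holding=-
step 7 (unstack(E, B)): towers=[A/D/C; B] holding=E

towers=[A/D/C; B] holding=E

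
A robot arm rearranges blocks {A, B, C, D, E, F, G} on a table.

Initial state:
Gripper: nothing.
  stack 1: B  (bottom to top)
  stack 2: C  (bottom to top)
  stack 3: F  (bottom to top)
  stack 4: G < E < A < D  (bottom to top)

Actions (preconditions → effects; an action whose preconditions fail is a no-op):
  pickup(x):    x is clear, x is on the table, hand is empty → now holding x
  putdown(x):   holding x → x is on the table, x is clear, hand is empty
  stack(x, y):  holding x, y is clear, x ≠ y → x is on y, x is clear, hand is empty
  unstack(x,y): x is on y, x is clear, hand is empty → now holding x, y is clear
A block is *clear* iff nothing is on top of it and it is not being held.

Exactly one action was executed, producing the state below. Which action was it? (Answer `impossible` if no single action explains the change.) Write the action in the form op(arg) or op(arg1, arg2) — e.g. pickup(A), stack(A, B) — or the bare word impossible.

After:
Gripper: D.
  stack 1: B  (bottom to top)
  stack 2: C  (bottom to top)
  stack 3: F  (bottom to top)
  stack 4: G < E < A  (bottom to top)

target: towers=[B; C; F; G/E/A] holding=D
         pickup(B) → towers=[C; F; G/E/A/D] holding=B
         pickup(F) → towers=[B; C; G/E/A/D] holding=F
     unstack(D, A) → towers=[B; C; F; G/E/A] holding=D  ← match
         pickup(C) → towers=[B; F; G/E/A/D] holding=C

unstack(D, A)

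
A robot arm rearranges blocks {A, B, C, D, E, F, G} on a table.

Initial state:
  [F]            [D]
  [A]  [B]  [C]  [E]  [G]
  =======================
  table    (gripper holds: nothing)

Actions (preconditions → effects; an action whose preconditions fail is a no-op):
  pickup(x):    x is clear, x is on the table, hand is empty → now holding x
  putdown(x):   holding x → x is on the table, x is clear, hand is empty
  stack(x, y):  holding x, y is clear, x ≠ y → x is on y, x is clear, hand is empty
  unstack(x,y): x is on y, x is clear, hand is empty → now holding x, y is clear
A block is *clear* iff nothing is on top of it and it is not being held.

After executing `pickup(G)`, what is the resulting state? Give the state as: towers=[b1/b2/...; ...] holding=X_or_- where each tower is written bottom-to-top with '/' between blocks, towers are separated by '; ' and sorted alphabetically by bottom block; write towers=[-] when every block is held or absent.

before: towers=[A/F; B; C; E/D; G] holding=-
pre[pickup(G)]: clear(G) ✓, ontable(G) ✓, handempty ✓
all met → apply pickup(G)
after:  towers=[A/F; B; C; E/D] holding=G

towers=[A/F; B; C; E/D] holding=G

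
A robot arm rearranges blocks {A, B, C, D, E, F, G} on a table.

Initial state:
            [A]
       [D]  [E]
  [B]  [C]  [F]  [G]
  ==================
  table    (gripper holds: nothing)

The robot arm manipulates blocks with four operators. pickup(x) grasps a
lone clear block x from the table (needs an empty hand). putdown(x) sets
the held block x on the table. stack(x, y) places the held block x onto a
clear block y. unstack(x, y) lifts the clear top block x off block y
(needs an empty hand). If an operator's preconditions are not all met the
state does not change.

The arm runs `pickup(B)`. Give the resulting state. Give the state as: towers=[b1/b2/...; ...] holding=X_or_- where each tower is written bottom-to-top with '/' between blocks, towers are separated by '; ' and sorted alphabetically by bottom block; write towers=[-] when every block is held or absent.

before: towers=[B; C/D; F/E/A; G] holding=-
pre[pickup(B)]: clear(B) yes, ontable(B) yes, handempty yes
all met → apply pickup(B)
after:  towers=[C/D; F/E/A; G] holding=B

towers=[C/D; F/E/A; G] holding=B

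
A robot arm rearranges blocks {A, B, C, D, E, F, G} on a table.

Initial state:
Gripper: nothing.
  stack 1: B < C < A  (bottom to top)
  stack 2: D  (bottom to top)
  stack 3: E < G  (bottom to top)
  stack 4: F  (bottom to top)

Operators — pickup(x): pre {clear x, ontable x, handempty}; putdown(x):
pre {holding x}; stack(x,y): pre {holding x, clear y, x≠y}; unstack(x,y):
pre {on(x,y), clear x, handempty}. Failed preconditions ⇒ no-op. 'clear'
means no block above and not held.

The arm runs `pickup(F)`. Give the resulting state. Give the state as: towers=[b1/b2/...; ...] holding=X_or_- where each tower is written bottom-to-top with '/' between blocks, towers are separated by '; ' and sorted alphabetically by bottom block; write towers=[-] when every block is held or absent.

towers=[B/C/A; D; E/G] holding=F

before: towers=[B/C/A; D; E/G; F] holding=-
pre[pickup(F)]: clear(F) yes, ontable(F) yes, handempty yes
all met → apply pickup(F)
after:  towers=[B/C/A; D; E/G] holding=F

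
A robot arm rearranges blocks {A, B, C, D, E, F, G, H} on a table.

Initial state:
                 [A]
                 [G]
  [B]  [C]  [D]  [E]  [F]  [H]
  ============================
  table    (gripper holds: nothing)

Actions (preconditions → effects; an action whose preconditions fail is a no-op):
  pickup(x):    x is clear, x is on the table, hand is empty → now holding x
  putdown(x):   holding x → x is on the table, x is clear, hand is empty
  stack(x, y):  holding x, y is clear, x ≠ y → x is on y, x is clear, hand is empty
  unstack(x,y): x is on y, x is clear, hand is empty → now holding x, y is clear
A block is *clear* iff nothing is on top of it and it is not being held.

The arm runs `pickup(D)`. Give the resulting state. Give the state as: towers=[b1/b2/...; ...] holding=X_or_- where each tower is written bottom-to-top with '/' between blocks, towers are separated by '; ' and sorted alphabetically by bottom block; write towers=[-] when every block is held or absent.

before: towers=[B; C; D; E/G/A; F; H] holding=-
pre[pickup(D)]: clear(D) ✓, ontable(D) ✓, handempty ✓
all met → apply pickup(D)
after:  towers=[B; C; E/G/A; F; H] holding=D

towers=[B; C; E/G/A; F; H] holding=D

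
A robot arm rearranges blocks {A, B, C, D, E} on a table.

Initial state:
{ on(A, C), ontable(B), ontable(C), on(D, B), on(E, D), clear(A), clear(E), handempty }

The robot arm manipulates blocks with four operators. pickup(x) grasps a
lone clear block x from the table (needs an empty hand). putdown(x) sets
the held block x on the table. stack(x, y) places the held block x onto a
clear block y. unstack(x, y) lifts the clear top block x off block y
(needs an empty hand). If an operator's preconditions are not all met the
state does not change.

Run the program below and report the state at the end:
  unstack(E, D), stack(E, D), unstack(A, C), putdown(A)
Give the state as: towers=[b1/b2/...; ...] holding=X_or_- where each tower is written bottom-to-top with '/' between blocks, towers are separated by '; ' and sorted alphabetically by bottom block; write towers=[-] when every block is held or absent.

step 1 (unstack(E, D)): towers=[B/D; C/A] holding=E
step 2 (stack(E, D)): towers=[B/D/E; C/A] holding=-
step 3 (unstack(A, C)): towers=[B/D/E; C] holding=A
step 4 (putdown(A)): towers=[A; B/D/E; C] holding=-

towers=[A; B/D/E; C] holding=-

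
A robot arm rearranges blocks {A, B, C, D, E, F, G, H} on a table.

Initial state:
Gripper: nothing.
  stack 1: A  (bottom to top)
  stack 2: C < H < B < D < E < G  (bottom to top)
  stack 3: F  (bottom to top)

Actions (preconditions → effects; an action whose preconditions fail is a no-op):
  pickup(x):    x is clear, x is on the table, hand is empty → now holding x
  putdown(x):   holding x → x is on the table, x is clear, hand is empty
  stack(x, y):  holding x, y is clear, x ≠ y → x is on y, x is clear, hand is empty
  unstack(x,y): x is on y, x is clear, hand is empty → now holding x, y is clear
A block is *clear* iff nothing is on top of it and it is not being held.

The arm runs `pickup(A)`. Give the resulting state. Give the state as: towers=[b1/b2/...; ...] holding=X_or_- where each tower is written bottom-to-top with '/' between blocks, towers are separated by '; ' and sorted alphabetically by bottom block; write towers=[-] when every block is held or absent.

towers=[C/H/B/D/E/G; F] holding=A

before: towers=[A; C/H/B/D/E/G; F] holding=-
pre[pickup(A)]: clear(A) ✓, ontable(A) ✓, handempty ✓
all met → apply pickup(A)
after:  towers=[C/H/B/D/E/G; F] holding=A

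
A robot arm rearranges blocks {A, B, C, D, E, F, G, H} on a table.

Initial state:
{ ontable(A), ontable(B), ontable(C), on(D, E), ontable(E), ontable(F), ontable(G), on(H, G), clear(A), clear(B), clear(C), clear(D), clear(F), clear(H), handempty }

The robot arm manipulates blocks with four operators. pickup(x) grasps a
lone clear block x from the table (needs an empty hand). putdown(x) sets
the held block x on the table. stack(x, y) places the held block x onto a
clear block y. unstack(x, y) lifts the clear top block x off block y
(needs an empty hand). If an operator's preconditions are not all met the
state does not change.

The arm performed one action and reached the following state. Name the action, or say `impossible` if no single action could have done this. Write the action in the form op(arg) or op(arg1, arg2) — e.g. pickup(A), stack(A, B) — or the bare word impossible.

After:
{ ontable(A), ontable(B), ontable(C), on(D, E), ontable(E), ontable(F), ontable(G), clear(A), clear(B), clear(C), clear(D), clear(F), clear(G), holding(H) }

target: towers=[A; B; C; E/D; F; G] holding=H
         pickup(A) → towers=[B; C; E/D; F; G/H] holding=A
     unstack(H, G) → towers=[A; B; C; E/D; F; G] holding=H  ← match
         pickup(B) → towers=[A; C; E/D; F; G/H] holding=B
         pickup(F) → towers=[A; B; C; E/D; G/H] holding=F
     unstack(D, E) → towers=[A; B; C; E; F; G/H] holding=D
         pickup(C) → towers=[A; B; E/D; F; G/H] holding=C

unstack(H, G)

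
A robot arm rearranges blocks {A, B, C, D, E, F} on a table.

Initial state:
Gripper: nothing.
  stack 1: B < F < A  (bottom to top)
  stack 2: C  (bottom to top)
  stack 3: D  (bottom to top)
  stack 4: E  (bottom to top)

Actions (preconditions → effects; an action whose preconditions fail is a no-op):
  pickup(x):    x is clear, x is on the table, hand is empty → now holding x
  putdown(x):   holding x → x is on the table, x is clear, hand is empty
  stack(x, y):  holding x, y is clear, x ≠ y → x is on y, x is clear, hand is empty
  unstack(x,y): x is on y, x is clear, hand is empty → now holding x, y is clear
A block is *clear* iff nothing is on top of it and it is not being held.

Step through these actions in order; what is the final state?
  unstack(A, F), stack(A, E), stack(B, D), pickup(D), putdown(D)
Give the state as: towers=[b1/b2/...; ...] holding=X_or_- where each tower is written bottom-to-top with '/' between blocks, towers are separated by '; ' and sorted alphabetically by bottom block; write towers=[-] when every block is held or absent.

towers=[B/F; C; D; E/A] holding=-

step 1 (unstack(A, F)): towers=[B/F; C; D; E] holding=A
step 2 (stack(A, E)): towers=[B/F; C; D; E/A] holding=-
step 3 (stack(B, D)) [no-op]: towers=[B/F; C; D; E/A] holding=-
step 4 (pickup(D)): towers=[B/F; C; E/A] holding=D
step 5 (putdown(D)): towers=[B/F; C; D; E/A] holding=-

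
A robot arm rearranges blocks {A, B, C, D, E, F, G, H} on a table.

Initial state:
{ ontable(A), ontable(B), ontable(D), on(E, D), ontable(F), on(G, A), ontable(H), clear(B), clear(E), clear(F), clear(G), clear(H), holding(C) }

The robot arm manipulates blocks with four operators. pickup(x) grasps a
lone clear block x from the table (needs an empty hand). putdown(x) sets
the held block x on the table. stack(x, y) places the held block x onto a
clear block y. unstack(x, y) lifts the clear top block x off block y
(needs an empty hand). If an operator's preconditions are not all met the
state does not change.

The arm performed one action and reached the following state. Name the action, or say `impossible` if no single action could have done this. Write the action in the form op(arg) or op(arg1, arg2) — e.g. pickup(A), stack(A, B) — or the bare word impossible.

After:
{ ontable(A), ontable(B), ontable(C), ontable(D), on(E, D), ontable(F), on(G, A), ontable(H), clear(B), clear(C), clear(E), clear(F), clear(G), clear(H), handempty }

target: towers=[A/G; B; C; D/E; F; H] holding=-
        putdown(C) → towers=[A/G; B; C; D/E; F; H] holding=-  ← match
       stack(C, G) → towers=[A/G/C; B; D/E; F; H] holding=-
       stack(C, E) → towers=[A/G; B; D/E/C; F; H] holding=-
       stack(C, H) → towers=[A/G; B; D/E; F; H/C] holding=-
       stack(C, B) → towers=[A/G; B/C; D/E; F; H] holding=-
       stack(C, F) → towers=[A/G; B; D/E; F/C; H] holding=-

putdown(C)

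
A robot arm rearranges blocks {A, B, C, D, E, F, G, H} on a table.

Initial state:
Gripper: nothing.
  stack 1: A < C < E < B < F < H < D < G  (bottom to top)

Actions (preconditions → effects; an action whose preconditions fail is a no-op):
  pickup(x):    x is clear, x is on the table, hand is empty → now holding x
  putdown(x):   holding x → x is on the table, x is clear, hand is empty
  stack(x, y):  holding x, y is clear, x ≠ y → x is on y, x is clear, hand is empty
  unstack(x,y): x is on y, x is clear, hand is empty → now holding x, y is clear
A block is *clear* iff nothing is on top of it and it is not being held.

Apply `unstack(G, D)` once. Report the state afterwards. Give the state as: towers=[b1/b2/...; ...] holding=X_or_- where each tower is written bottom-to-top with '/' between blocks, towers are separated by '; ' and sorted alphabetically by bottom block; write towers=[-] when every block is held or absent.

towers=[A/C/E/B/F/H/D] holding=G

before: towers=[A/C/E/B/F/H/D/G] holding=-
pre[unstack(G, D)]: on(G,D) ✓, clear(G) ✓, handempty ✓
all met → apply unstack(G, D)
after:  towers=[A/C/E/B/F/H/D] holding=G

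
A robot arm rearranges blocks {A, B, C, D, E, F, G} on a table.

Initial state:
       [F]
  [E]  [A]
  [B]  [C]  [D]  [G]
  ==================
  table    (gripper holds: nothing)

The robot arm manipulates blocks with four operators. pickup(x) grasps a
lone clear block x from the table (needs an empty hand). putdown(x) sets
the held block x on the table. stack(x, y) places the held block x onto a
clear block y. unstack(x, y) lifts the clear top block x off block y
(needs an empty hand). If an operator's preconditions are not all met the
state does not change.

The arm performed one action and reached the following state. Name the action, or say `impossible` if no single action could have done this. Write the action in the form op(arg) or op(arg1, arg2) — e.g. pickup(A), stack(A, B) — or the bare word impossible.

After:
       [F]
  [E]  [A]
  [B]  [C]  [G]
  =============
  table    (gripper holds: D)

pickup(D)

target: towers=[B/E; C/A/F; G] holding=D
     unstack(F, A) → towers=[B/E; C/A; D; G] holding=F
         pickup(G) → towers=[B/E; C/A/F; D] holding=G
         pickup(D) → towers=[B/E; C/A/F; G] holding=D  ← match
     unstack(E, B) → towers=[B; C/A/F; D; G] holding=E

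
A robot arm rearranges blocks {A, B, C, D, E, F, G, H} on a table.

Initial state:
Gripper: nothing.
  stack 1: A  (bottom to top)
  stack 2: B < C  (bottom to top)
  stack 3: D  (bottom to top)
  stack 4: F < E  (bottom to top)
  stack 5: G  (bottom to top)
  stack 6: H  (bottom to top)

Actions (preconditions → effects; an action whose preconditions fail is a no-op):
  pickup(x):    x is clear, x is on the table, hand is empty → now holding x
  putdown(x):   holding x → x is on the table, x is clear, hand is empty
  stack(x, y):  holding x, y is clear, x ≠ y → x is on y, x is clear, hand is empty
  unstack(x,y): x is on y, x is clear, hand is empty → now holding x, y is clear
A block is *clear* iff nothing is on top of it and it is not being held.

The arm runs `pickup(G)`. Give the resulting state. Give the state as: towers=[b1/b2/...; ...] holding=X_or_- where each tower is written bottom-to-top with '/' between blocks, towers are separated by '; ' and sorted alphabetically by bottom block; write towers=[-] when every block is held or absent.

before: towers=[A; B/C; D; F/E; G; H] holding=-
pre[pickup(G)]: clear(G) ok, ontable(G) ok, handempty ok
all met → apply pickup(G)
after:  towers=[A; B/C; D; F/E; H] holding=G

towers=[A; B/C; D; F/E; H] holding=G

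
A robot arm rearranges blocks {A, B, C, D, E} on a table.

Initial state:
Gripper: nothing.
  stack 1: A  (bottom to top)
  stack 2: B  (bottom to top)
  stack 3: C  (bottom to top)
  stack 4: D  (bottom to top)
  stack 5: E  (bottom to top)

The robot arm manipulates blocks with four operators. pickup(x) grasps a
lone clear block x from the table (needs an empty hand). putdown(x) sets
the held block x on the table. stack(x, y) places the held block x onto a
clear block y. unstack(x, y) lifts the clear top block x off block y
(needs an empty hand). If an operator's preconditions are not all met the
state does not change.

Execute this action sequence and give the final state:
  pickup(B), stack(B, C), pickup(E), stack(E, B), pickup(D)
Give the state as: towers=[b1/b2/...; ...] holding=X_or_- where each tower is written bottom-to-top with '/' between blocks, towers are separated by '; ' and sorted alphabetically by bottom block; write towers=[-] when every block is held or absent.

step 1 (pickup(B)): towers=[A; C; D; E] holding=B
step 2 (stack(B, C)): towers=[A; C/B; D; E] holding=-
step 3 (pickup(E)): towers=[A; C/B; D] holding=E
step 4 (stack(E, B)): towers=[A; C/B/E; D] holding=-
step 5 (pickup(D)): towers=[A; C/B/E] holding=D

towers=[A; C/B/E] holding=D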